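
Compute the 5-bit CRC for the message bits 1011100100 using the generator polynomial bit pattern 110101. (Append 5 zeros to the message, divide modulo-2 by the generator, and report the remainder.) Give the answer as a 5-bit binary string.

Append 5 zeros: 101110010000000. Divide by 110101 (XOR where the leading bit is 1):
  pos 0: 101110 XOR 110101 = 011011
  pos 1: 110110 XOR 110101 = 000011
  pos 5: 111000 XOR 110101 = 001101
  pos 7: 110100 XOR 110101 = 000001
Remainder (last 5 bits) = 00100. This is the CRC / FCS.

00100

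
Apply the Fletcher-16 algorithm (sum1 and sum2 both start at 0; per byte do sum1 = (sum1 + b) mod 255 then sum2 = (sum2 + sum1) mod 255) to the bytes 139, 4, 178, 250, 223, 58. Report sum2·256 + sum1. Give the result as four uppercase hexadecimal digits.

0F57

Running sums (mod 255):
  after byte 0 (139): sum1=139, sum2=139
  after byte 1 (4): sum1=143, sum2=27
  after byte 2 (178): sum1=66, sum2=93
  after byte 3 (250): sum1=61, sum2=154
  after byte 4 (223): sum1=29, sum2=183
  after byte 5 (58): sum1=87, sum2=15
Checksum = sum2·256 + sum1 = 15·256 + 87 = 3927 = 0x0F57.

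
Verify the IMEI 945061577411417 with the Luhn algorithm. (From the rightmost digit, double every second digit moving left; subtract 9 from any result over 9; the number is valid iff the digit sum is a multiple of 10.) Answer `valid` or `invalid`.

invalid

From the right, keep odd positions and double even positions (subtract 9 from any doubled value over 9):
  doubled (positions 2,4,...): 2 2 8 5 2 0 8 → sum 27
  kept (positions 1,3,...): 7 4 1 7 5 6 5 9 → sum 44
Total = 71.
71 mod 10 = 1, so the number is invalid.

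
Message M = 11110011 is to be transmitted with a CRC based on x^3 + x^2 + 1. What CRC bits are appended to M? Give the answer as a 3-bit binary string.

000

Append 3 zeros: 11110011000. Divide by 1101 (XOR where the leading bit is 1):
  pos 0: 1111 XOR 1101 = 0010
  pos 2: 1000 XOR 1101 = 0101
  pos 3: 1011 XOR 1101 = 0110
  pos 4: 1101 XOR 1101 = 0000
Remainder (last 3 bits) = 000. This is the CRC / FCS.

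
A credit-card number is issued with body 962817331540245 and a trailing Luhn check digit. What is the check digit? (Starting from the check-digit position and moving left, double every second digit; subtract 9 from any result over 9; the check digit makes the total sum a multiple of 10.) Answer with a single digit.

1

Partial digits right→left: 5 4 2 0 4 5 1 3 3 7 1 8 2 6 9
Double every second digit counting from the check-digit position (so the 1st, 3rd, 5th, ... of the partial from the right).
  doubled (with −9 where >9): 1 4 8 2 6 2 4 9 → sum 36
  kept as-is: 4 0 5 3 7 8 6 → sum 33
Total = 36 + 33 = 69.
Check digit = (10 − (69 mod 10)) mod 10 = 1.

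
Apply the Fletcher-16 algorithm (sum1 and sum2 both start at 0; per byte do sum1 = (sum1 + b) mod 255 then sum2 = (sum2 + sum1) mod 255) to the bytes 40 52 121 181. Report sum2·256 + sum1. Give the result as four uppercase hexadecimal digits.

E58B

Running sums (mod 255):
  after byte 0 (40): sum1=40, sum2=40
  after byte 1 (52): sum1=92, sum2=132
  after byte 2 (121): sum1=213, sum2=90
  after byte 3 (181): sum1=139, sum2=229
Checksum = sum2·256 + sum1 = 229·256 + 139 = 58763 = 0xE58B.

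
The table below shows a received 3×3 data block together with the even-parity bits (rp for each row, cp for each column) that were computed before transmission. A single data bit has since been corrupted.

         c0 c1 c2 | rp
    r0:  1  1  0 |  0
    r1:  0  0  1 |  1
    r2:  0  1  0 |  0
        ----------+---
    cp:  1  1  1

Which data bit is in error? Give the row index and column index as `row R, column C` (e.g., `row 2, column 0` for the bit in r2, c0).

Recompute each row's even parity and compare to rp:
  r0: data parity 0, sent rp 0 → ok
  r1: data parity 1, sent rp 1 → ok
  r2: data parity 1, sent rp 0 → mismatch
Recompute each column's even parity and compare to cp:
  c0: data parity 1, sent cp 1 → ok
  c1: data parity 0, sent cp 1 → mismatch
  c2: data parity 1, sent cp 1 → ok
Exactly one row (r2) and one column (c1) fail → the flipped bit is at their intersection.

row 2, column 1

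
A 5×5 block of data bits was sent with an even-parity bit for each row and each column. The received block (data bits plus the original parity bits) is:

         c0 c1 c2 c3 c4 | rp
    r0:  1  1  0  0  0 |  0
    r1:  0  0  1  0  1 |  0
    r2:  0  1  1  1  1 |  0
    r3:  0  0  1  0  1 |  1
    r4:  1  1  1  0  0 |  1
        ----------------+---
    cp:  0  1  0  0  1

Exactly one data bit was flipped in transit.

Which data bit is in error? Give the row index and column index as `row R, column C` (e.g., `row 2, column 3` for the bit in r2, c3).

row 3, column 3

Recompute each row's even parity and compare to rp:
  r0: data parity 0, sent rp 0 → ok
  r1: data parity 0, sent rp 0 → ok
  r2: data parity 0, sent rp 0 → ok
  r3: data parity 0, sent rp 1 → mismatch
  r4: data parity 1, sent rp 1 → ok
Recompute each column's even parity and compare to cp:
  c0: data parity 0, sent cp 0 → ok
  c1: data parity 1, sent cp 1 → ok
  c2: data parity 0, sent cp 0 → ok
  c3: data parity 1, sent cp 0 → mismatch
  c4: data parity 1, sent cp 1 → ok
Exactly one row (r3) and one column (c3) fail → the flipped bit is at their intersection.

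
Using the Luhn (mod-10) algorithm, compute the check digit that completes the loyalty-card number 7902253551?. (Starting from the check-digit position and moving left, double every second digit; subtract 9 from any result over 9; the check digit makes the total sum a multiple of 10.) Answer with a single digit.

Partial digits right→left: 1 5 5 3 5 2 2 0 9 7
Double every second digit counting from the check-digit position (so the 1st, 3rd, 5th, ... of the partial from the right).
  doubled (with −9 where >9): 2 1 1 4 9 → sum 17
  kept as-is: 5 3 2 0 7 → sum 17
Total = 17 + 17 = 34.
Check digit = (10 − (34 mod 10)) mod 10 = 6.

6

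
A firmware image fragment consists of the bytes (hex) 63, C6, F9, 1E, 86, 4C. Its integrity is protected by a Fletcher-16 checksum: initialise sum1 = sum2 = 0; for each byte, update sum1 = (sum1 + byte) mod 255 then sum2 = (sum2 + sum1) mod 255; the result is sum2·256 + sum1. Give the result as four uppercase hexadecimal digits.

D115

Running sums (mod 255):
  after byte 0 (63): sum1=99, sum2=99
  after byte 1 (C6): sum1=42, sum2=141
  after byte 2 (F9): sum1=36, sum2=177
  after byte 3 (1E): sum1=66, sum2=243
  after byte 4 (86): sum1=200, sum2=188
  after byte 5 (4C): sum1=21, sum2=209
Checksum = sum2·256 + sum1 = 209·256 + 21 = 53525 = 0xD115.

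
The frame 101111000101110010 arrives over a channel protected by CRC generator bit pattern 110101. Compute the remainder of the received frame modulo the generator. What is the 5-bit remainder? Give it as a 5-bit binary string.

Modulo-2 division of 101111000101110010 by 110101:
  pos 0: 101111 XOR 110101 = 011010
  pos 1: 110100 XOR 110101 = 000001
  pos 6: 100101 XOR 110101 = 010000
  pos 7: 100001 XOR 110101 = 010100
  pos 8: 101001 XOR 110101 = 011100
  pos 9: 111000 XOR 110101 = 001101
  pos 11: 110101 XOR 110101 = 000000
Remainder = 00000 (zero — the frame passes the CRC check).

00000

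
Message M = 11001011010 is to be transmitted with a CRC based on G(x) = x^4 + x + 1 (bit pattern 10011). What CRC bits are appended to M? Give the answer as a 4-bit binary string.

Append 4 zeros: 110010110100000. Divide by 10011 (XOR where the leading bit is 1):
  pos 0: 11001 XOR 10011 = 01010
  pos 1: 10100 XOR 10011 = 00111
  pos 3: 11111 XOR 10011 = 01100
  pos 4: 11000 XOR 10011 = 01011
  pos 5: 10111 XOR 10011 = 00100
  pos 7: 10000 XOR 10011 = 00011
  pos 10: 11000 XOR 10011 = 01011
Remainder (last 4 bits) = 1011. This is the CRC / FCS.

1011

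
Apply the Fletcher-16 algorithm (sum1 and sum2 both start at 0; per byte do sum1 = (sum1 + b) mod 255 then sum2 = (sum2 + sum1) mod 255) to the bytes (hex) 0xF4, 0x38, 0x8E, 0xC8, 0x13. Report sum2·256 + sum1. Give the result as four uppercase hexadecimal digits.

F997

Running sums (mod 255):
  after byte 0 (0xF4): sum1=244, sum2=244
  after byte 1 (0x38): sum1=45, sum2=34
  after byte 2 (0x8E): sum1=187, sum2=221
  after byte 3 (0xC8): sum1=132, sum2=98
  after byte 4 (0x13): sum1=151, sum2=249
Checksum = sum2·256 + sum1 = 249·256 + 151 = 63895 = 0xF997.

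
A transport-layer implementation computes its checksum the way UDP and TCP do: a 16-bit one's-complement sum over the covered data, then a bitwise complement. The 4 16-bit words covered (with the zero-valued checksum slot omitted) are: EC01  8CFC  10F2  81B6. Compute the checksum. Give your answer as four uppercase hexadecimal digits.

F458

One's-complement addition (fold any carry out of bit 15 back into bit 0):
  0xEC01 + 0x8CFC = 0x178FD → wrap carry → 0x78FE
  0x78FE + 0x10F2 = 0x089F0
  0x89F0 + 0x81B6 = 0x10BA6 → wrap carry → 0x0BA7
One's-complement sum = 0x0BA7.
Checksum = ~0x0BA7 & 0xFFFF = 0xF458.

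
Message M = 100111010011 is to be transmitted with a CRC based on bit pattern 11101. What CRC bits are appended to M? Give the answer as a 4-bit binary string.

Append 4 zeros: 1001110100110000. Divide by 11101 (XOR where the leading bit is 1):
  pos 0: 10011 XOR 11101 = 01110
  pos 1: 11101 XOR 11101 = 00000
  pos 7: 10011 XOR 11101 = 01110
  pos 8: 11100 XOR 11101 = 00001
Remainder (last 4 bits) = 1000. This is the CRC / FCS.

1000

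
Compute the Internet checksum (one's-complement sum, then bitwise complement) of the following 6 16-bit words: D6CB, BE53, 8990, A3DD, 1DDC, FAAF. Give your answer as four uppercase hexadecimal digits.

One's-complement addition (fold any carry out of bit 15 back into bit 0):
  0xD6CB + 0xBE53 = 0x1951E → wrap carry → 0x951F
  0x951F + 0x8990 = 0x11EAF → wrap carry → 0x1EB0
  0x1EB0 + 0xA3DD = 0x0C28D
  0xC28D + 0x1DDC = 0x0E069
  0xE069 + 0xFAAF = 0x1DB18 → wrap carry → 0xDB19
One's-complement sum = 0xDB19.
Checksum = ~0xDB19 & 0xFFFF = 0x24E6.

24E6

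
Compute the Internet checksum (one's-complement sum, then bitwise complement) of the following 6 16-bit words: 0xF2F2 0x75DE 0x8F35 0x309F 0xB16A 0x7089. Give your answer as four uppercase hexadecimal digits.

One's-complement addition (fold any carry out of bit 15 back into bit 0):
  0xF2F2 + 0x75DE = 0x168D0 → wrap carry → 0x68D1
  0x68D1 + 0x8F35 = 0x0F806
  0xF806 + 0x309F = 0x128A5 → wrap carry → 0x28A6
  0x28A6 + 0xB16A = 0x0DA10
  0xDA10 + 0x7089 = 0x14A99 → wrap carry → 0x4A9A
One's-complement sum = 0x4A9A.
Checksum = ~0x4A9A & 0xFFFF = 0xB565.

B565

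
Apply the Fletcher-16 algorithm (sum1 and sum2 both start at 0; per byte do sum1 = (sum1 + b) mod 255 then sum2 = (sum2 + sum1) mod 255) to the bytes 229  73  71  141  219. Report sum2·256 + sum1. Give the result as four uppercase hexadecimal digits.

Running sums (mod 255):
  after byte 0 (229): sum1=229, sum2=229
  after byte 1 (73): sum1=47, sum2=21
  after byte 2 (71): sum1=118, sum2=139
  after byte 3 (141): sum1=4, sum2=143
  after byte 4 (219): sum1=223, sum2=111
Checksum = sum2·256 + sum1 = 111·256 + 223 = 28639 = 0x6FDF.

6FDF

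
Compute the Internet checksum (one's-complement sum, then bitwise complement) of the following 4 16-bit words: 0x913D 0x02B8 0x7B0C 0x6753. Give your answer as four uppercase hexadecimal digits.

One's-complement addition (fold any carry out of bit 15 back into bit 0):
  0x913D + 0x02B8 = 0x093F5
  0x93F5 + 0x7B0C = 0x10F01 → wrap carry → 0x0F02
  0x0F02 + 0x6753 = 0x07655
One's-complement sum = 0x7655.
Checksum = ~0x7655 & 0xFFFF = 0x89AA.

89AA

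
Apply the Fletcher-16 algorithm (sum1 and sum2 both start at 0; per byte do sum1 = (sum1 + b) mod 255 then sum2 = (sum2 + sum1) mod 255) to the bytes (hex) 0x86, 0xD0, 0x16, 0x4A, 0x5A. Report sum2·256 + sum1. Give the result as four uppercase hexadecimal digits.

1512

Running sums (mod 255):
  after byte 0 (0x86): sum1=134, sum2=134
  after byte 1 (0xD0): sum1=87, sum2=221
  after byte 2 (0x16): sum1=109, sum2=75
  after byte 3 (0x4A): sum1=183, sum2=3
  after byte 4 (0x5A): sum1=18, sum2=21
Checksum = sum2·256 + sum1 = 21·256 + 18 = 5394 = 0x1512.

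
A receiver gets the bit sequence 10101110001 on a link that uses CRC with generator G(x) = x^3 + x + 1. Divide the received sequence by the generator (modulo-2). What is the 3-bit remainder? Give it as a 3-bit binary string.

Modulo-2 division of 10101110001 by 1011:
  pos 0: 1010 XOR 1011 = 0001
  pos 3: 1111 XOR 1011 = 0100
  pos 4: 1000 XOR 1011 = 0011
  pos 6: 1100 XOR 1011 = 0111
  pos 7: 1111 XOR 1011 = 0100
Remainder = 100 (nonzero — an error is detected).

100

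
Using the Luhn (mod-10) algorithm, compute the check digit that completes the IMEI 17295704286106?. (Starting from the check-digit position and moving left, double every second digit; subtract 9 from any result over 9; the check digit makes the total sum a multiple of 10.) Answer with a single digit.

Partial digits right→left: 6 0 1 6 8 2 4 0 7 5 9 2 7 1
Double every second digit counting from the check-digit position (so the 1st, 3rd, 5th, ... of the partial from the right).
  doubled (with −9 where >9): 3 2 7 8 5 9 5 → sum 39
  kept as-is: 0 6 2 0 5 2 1 → sum 16
Total = 39 + 16 = 55.
Check digit = (10 − (55 mod 10)) mod 10 = 5.

5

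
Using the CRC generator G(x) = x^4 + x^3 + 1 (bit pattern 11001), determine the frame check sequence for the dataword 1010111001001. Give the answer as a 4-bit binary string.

Append 4 zeros: 10101110010010000. Divide by 11001 (XOR where the leading bit is 1):
  pos 0: 10101 XOR 11001 = 01100
  pos 1: 11001 XOR 11001 = 00000
  pos 6: 10010 XOR 11001 = 01011
  pos 7: 10110 XOR 11001 = 01111
  pos 8: 11111 XOR 11001 = 00110
  pos 10: 11000 XOR 11001 = 00001
Remainder (last 4 bits) = 0100. This is the CRC / FCS.

0100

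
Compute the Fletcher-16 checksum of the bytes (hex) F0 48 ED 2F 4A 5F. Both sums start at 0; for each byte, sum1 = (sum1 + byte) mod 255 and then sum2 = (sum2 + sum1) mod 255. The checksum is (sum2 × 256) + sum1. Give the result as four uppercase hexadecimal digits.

4800

Running sums (mod 255):
  after byte 0 (F0): sum1=240, sum2=240
  after byte 1 (48): sum1=57, sum2=42
  after byte 2 (ED): sum1=39, sum2=81
  after byte 3 (2F): sum1=86, sum2=167
  after byte 4 (4A): sum1=160, sum2=72
  after byte 5 (5F): sum1=0, sum2=72
Checksum = sum2·256 + sum1 = 72·256 + 0 = 18432 = 0x4800.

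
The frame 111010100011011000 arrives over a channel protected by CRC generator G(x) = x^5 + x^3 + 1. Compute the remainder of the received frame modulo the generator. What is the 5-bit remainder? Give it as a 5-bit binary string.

Modulo-2 division of 111010100011011000 by 101001:
  pos 0: 111010 XOR 101001 = 010011
  pos 1: 100111 XOR 101001 = 001110
  pos 3: 111000 XOR 101001 = 010001
  pos 4: 100010 XOR 101001 = 001011
  pos 6: 101111 XOR 101001 = 000110
  pos 9: 110011 XOR 101001 = 011010
  pos 10: 110100 XOR 101001 = 011101
  pos 11: 111010 XOR 101001 = 010011
  pos 12: 100110 XOR 101001 = 001111
Remainder = 01111 (nonzero — an error is detected).

01111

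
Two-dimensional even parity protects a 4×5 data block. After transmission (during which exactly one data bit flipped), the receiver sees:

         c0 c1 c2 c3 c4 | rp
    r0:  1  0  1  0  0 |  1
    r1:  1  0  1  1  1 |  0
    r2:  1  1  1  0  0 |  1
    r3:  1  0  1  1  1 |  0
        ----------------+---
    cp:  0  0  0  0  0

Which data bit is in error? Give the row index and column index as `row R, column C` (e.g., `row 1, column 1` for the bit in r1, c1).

Recompute each row's even parity and compare to rp:
  r0: data parity 0, sent rp 1 → mismatch
  r1: data parity 0, sent rp 0 → ok
  r2: data parity 1, sent rp 1 → ok
  r3: data parity 0, sent rp 0 → ok
Recompute each column's even parity and compare to cp:
  c0: data parity 0, sent cp 0 → ok
  c1: data parity 1, sent cp 0 → mismatch
  c2: data parity 0, sent cp 0 → ok
  c3: data parity 0, sent cp 0 → ok
  c4: data parity 0, sent cp 0 → ok
Exactly one row (r0) and one column (c1) fail → the flipped bit is at their intersection.

row 0, column 1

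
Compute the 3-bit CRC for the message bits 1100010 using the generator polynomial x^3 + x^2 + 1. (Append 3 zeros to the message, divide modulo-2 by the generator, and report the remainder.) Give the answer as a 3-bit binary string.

Append 3 zeros: 1100010000. Divide by 1101 (XOR where the leading bit is 1):
  pos 0: 1100 XOR 1101 = 0001
  pos 3: 1010 XOR 1101 = 0111
  pos 4: 1110 XOR 1101 = 0011
  pos 6: 1100 XOR 1101 = 0001
Remainder (last 3 bits) = 001. This is the CRC / FCS.

001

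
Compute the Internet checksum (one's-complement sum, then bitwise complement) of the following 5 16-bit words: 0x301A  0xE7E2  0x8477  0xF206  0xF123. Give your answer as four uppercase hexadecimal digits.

8060

One's-complement addition (fold any carry out of bit 15 back into bit 0):
  0x301A + 0xE7E2 = 0x117FC → wrap carry → 0x17FD
  0x17FD + 0x8477 = 0x09C74
  0x9C74 + 0xF206 = 0x18E7A → wrap carry → 0x8E7B
  0x8E7B + 0xF123 = 0x17F9E → wrap carry → 0x7F9F
One's-complement sum = 0x7F9F.
Checksum = ~0x7F9F & 0xFFFF = 0x8060.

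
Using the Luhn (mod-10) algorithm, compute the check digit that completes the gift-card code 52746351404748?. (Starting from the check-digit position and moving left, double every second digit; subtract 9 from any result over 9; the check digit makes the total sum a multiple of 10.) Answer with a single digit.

3

Partial digits right→left: 8 4 7 4 0 4 1 5 3 6 4 7 2 5
Double every second digit counting from the check-digit position (so the 1st, 3rd, 5th, ... of the partial from the right).
  doubled (with −9 where >9): 7 5 0 2 6 8 4 → sum 32
  kept as-is: 4 4 4 5 6 7 5 → sum 35
Total = 32 + 35 = 67.
Check digit = (10 − (67 mod 10)) mod 10 = 3.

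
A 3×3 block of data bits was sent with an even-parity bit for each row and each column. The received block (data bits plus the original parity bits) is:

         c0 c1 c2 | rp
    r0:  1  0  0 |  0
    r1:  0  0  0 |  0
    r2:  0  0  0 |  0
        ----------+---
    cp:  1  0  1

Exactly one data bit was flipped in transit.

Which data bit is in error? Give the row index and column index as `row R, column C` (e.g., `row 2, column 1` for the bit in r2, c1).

row 0, column 2

Recompute each row's even parity and compare to rp:
  r0: data parity 1, sent rp 0 → mismatch
  r1: data parity 0, sent rp 0 → ok
  r2: data parity 0, sent rp 0 → ok
Recompute each column's even parity and compare to cp:
  c0: data parity 1, sent cp 1 → ok
  c1: data parity 0, sent cp 0 → ok
  c2: data parity 0, sent cp 1 → mismatch
Exactly one row (r0) and one column (c2) fail → the flipped bit is at their intersection.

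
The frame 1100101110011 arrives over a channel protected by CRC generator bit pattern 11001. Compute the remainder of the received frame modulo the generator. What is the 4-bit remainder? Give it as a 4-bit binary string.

1110

Modulo-2 division of 1100101110011 by 11001:
  pos 0: 11001 XOR 11001 = 00000
  pos 6: 11100 XOR 11001 = 00101
  pos 8: 10111 XOR 11001 = 01110
Remainder = 1110 (nonzero — an error is detected).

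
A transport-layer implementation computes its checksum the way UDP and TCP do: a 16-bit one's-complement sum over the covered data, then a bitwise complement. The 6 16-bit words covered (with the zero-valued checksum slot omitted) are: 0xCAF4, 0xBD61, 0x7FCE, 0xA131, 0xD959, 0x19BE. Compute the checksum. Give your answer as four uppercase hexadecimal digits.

6391

One's-complement addition (fold any carry out of bit 15 back into bit 0):
  0xCAF4 + 0xBD61 = 0x18855 → wrap carry → 0x8856
  0x8856 + 0x7FCE = 0x10824 → wrap carry → 0x0825
  0x0825 + 0xA131 = 0x0A956
  0xA956 + 0xD959 = 0x182AF → wrap carry → 0x82B0
  0x82B0 + 0x19BE = 0x09C6E
One's-complement sum = 0x9C6E.
Checksum = ~0x9C6E & 0xFFFF = 0x6391.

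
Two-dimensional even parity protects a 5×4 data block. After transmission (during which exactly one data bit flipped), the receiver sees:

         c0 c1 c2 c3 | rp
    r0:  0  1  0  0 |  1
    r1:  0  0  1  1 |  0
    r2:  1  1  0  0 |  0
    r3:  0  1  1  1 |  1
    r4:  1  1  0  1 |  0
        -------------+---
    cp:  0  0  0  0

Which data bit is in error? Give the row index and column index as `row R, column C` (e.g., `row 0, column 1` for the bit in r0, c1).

row 4, column 3

Recompute each row's even parity and compare to rp:
  r0: data parity 1, sent rp 1 → ok
  r1: data parity 0, sent rp 0 → ok
  r2: data parity 0, sent rp 0 → ok
  r3: data parity 1, sent rp 1 → ok
  r4: data parity 1, sent rp 0 → mismatch
Recompute each column's even parity and compare to cp:
  c0: data parity 0, sent cp 0 → ok
  c1: data parity 0, sent cp 0 → ok
  c2: data parity 0, sent cp 0 → ok
  c3: data parity 1, sent cp 0 → mismatch
Exactly one row (r4) and one column (c3) fail → the flipped bit is at their intersection.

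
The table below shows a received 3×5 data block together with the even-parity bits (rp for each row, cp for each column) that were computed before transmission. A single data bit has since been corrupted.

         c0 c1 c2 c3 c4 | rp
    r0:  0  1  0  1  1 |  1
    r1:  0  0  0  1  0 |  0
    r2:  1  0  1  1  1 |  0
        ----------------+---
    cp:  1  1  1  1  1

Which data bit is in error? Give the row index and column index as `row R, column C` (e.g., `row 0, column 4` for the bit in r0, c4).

row 1, column 4

Recompute each row's even parity and compare to rp:
  r0: data parity 1, sent rp 1 → ok
  r1: data parity 1, sent rp 0 → mismatch
  r2: data parity 0, sent rp 0 → ok
Recompute each column's even parity and compare to cp:
  c0: data parity 1, sent cp 1 → ok
  c1: data parity 1, sent cp 1 → ok
  c2: data parity 1, sent cp 1 → ok
  c3: data parity 1, sent cp 1 → ok
  c4: data parity 0, sent cp 1 → mismatch
Exactly one row (r1) and one column (c4) fail → the flipped bit is at their intersection.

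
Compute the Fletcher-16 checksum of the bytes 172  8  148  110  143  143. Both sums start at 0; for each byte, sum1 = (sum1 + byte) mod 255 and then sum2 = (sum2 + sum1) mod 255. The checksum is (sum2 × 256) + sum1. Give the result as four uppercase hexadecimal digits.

Running sums (mod 255):
  after byte 0 (172): sum1=172, sum2=172
  after byte 1 (8): sum1=180, sum2=97
  after byte 2 (148): sum1=73, sum2=170
  after byte 3 (110): sum1=183, sum2=98
  after byte 4 (143): sum1=71, sum2=169
  after byte 5 (143): sum1=214, sum2=128
Checksum = sum2·256 + sum1 = 128·256 + 214 = 32982 = 0x80D6.

80D6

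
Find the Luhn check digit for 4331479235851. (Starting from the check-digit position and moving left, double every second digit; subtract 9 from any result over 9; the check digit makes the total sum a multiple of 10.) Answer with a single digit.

Partial digits right→left: 1 5 8 5 3 2 9 7 4 1 3 3 4
Double every second digit counting from the check-digit position (so the 1st, 3rd, 5th, ... of the partial from the right).
  doubled (with −9 where >9): 2 7 6 9 8 6 8 → sum 46
  kept as-is: 5 5 2 7 1 3 → sum 23
Total = 46 + 23 = 69.
Check digit = (10 − (69 mod 10)) mod 10 = 1.

1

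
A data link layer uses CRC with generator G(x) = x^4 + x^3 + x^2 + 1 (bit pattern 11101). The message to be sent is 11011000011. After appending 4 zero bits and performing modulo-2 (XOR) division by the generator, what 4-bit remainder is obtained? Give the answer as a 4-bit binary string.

Append 4 zeros: 110110000110000. Divide by 11101 (XOR where the leading bit is 1):
  pos 0: 11011 XOR 11101 = 00110
  pos 2: 11000 XOR 11101 = 00101
  pos 4: 10100 XOR 11101 = 01001
  pos 5: 10011 XOR 11101 = 01110
  pos 6: 11101 XOR 11101 = 00000
Remainder (last 4 bits) = 0000. This is the CRC / FCS.

0000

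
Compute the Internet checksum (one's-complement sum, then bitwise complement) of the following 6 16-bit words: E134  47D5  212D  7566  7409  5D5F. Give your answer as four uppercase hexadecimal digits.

6EF9

One's-complement addition (fold any carry out of bit 15 back into bit 0):
  0xE134 + 0x47D5 = 0x12909 → wrap carry → 0x290A
  0x290A + 0x212D = 0x04A37
  0x4A37 + 0x7566 = 0x0BF9D
  0xBF9D + 0x7409 = 0x133A6 → wrap carry → 0x33A7
  0x33A7 + 0x5D5F = 0x09106
One's-complement sum = 0x9106.
Checksum = ~0x9106 & 0xFFFF = 0x6EF9.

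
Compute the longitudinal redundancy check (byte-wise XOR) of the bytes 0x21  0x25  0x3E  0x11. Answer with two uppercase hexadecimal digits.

2B

XOR the bytes together:
  start with 0x21
  0x21 ⊕ 0x25 = 0x04
  0x04 ⊕ 0x3E = 0x3A
  0x3A ⊕ 0x11 = 0x2B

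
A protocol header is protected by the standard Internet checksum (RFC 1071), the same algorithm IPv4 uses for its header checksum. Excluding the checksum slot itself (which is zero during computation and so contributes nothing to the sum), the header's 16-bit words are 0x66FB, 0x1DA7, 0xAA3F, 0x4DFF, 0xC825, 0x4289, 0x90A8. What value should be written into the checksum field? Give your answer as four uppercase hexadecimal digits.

E7C6

One's-complement addition (fold any carry out of bit 15 back into bit 0):
  0x66FB + 0x1DA7 = 0x084A2
  0x84A2 + 0xAA3F = 0x12EE1 → wrap carry → 0x2EE2
  0x2EE2 + 0x4DFF = 0x07CE1
  0x7CE1 + 0xC825 = 0x14506 → wrap carry → 0x4507
  0x4507 + 0x4289 = 0x08790
  0x8790 + 0x90A8 = 0x11838 → wrap carry → 0x1839
One's-complement sum = 0x1839.
Checksum = ~0x1839 & 0xFFFF = 0xE7C6.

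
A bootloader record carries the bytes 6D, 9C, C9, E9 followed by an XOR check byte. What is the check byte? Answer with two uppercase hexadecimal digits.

XOR the bytes together:
  start with 0x6D
  0x6D ⊕ 0x9C = 0xF1
  0xF1 ⊕ 0xC9 = 0x38
  0x38 ⊕ 0xE9 = 0xD1

D1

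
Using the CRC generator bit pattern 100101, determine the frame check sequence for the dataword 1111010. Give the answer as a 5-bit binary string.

01011

Append 5 zeros: 111101000000. Divide by 100101 (XOR where the leading bit is 1):
  pos 0: 111101 XOR 100101 = 011000
  pos 1: 110000 XOR 100101 = 010101
  pos 2: 101010 XOR 100101 = 001111
  pos 4: 111100 XOR 100101 = 011001
  pos 5: 110010 XOR 100101 = 010111
  pos 6: 101110 XOR 100101 = 001011
Remainder (last 5 bits) = 01011. This is the CRC / FCS.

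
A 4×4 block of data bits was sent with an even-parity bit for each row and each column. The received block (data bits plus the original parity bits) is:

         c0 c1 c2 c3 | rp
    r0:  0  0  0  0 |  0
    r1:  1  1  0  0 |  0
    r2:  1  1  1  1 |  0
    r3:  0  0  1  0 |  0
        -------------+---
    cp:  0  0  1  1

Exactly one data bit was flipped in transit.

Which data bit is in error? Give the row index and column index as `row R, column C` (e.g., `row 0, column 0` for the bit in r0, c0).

Recompute each row's even parity and compare to rp:
  r0: data parity 0, sent rp 0 → ok
  r1: data parity 0, sent rp 0 → ok
  r2: data parity 0, sent rp 0 → ok
  r3: data parity 1, sent rp 0 → mismatch
Recompute each column's even parity and compare to cp:
  c0: data parity 0, sent cp 0 → ok
  c1: data parity 0, sent cp 0 → ok
  c2: data parity 0, sent cp 1 → mismatch
  c3: data parity 1, sent cp 1 → ok
Exactly one row (r3) and one column (c2) fail → the flipped bit is at their intersection.

row 3, column 2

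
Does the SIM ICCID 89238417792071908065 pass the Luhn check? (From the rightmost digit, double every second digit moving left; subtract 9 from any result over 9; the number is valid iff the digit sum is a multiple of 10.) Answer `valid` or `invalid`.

From the right, keep odd positions and double even positions (subtract 9 from any doubled value over 9):
  doubled (positions 2,4,...): 3 7 9 5 4 5 2 7 4 7 → sum 53
  kept (positions 1,3,...): 5 0 0 1 0 9 7 4 3 9 → sum 38
Total = 91.
91 mod 10 = 1, so the number is invalid.

invalid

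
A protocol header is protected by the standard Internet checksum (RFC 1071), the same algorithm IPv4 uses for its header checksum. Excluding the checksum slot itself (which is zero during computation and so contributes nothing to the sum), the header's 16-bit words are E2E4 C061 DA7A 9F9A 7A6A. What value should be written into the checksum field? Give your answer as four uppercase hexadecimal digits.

One's-complement addition (fold any carry out of bit 15 back into bit 0):
  0xE2E4 + 0xC061 = 0x1A345 → wrap carry → 0xA346
  0xA346 + 0xDA7A = 0x17DC0 → wrap carry → 0x7DC1
  0x7DC1 + 0x9F9A = 0x11D5B → wrap carry → 0x1D5C
  0x1D5C + 0x7A6A = 0x097C6
One's-complement sum = 0x97C6.
Checksum = ~0x97C6 & 0xFFFF = 0x6839.

6839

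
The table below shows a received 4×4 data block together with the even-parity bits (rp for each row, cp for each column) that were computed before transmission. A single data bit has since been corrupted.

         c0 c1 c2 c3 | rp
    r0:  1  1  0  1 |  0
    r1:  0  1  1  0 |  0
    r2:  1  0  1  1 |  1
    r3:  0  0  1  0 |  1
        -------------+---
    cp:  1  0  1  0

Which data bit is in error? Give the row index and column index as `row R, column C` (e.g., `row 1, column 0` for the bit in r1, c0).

row 0, column 0

Recompute each row's even parity and compare to rp:
  r0: data parity 1, sent rp 0 → mismatch
  r1: data parity 0, sent rp 0 → ok
  r2: data parity 1, sent rp 1 → ok
  r3: data parity 1, sent rp 1 → ok
Recompute each column's even parity and compare to cp:
  c0: data parity 0, sent cp 1 → mismatch
  c1: data parity 0, sent cp 0 → ok
  c2: data parity 1, sent cp 1 → ok
  c3: data parity 0, sent cp 0 → ok
Exactly one row (r0) and one column (c0) fail → the flipped bit is at their intersection.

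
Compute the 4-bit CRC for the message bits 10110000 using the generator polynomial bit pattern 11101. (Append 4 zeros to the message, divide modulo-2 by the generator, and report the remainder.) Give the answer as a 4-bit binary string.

Append 4 zeros: 101100000000. Divide by 11101 (XOR where the leading bit is 1):
  pos 0: 10110 XOR 11101 = 01011
  pos 1: 10110 XOR 11101 = 01011
  pos 2: 10110 XOR 11101 = 01011
  pos 3: 10110 XOR 11101 = 01011
  pos 4: 10110 XOR 11101 = 01011
  pos 5: 10110 XOR 11101 = 01011
  pos 6: 10110 XOR 11101 = 01011
  pos 7: 10110 XOR 11101 = 01011
Remainder (last 4 bits) = 1011. This is the CRC / FCS.

1011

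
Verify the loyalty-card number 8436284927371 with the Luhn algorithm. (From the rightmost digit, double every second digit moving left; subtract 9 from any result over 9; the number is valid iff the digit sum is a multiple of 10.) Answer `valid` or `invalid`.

From the right, keep odd positions and double even positions (subtract 9 from any doubled value over 9):
  doubled (positions 2,4,...): 5 5 9 7 3 8 → sum 37
  kept (positions 1,3,...): 1 3 2 4 2 3 8 → sum 23
Total = 60.
60 mod 10 = 0, so the number is valid.

valid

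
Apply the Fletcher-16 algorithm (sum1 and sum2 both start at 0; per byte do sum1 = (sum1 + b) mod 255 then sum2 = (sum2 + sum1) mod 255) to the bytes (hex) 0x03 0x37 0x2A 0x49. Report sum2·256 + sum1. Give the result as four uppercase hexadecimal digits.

Running sums (mod 255):
  after byte 0 (0x03): sum1=3, sum2=3
  after byte 1 (0x37): sum1=58, sum2=61
  after byte 2 (0x2A): sum1=100, sum2=161
  after byte 3 (0x49): sum1=173, sum2=79
Checksum = sum2·256 + sum1 = 79·256 + 173 = 20397 = 0x4FAD.

4FAD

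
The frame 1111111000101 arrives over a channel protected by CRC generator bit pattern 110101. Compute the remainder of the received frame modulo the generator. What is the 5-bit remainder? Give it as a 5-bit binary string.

Modulo-2 division of 1111111000101 by 110101:
  pos 0: 111111 XOR 110101 = 001010
  pos 2: 101010 XOR 110101 = 011111
  pos 3: 111110 XOR 110101 = 001011
  pos 5: 101101 XOR 110101 = 011000
  pos 6: 110000 XOR 110101 = 000101
Remainder = 01011 (nonzero — an error is detected).

01011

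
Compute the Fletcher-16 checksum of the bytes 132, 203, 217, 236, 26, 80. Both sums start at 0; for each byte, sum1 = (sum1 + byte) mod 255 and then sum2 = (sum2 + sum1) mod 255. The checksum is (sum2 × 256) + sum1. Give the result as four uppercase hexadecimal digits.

C881

Running sums (mod 255):
  after byte 0 (132): sum1=132, sum2=132
  after byte 1 (203): sum1=80, sum2=212
  after byte 2 (217): sum1=42, sum2=254
  after byte 3 (236): sum1=23, sum2=22
  after byte 4 (26): sum1=49, sum2=71
  after byte 5 (80): sum1=129, sum2=200
Checksum = sum2·256 + sum1 = 200·256 + 129 = 51329 = 0xC881.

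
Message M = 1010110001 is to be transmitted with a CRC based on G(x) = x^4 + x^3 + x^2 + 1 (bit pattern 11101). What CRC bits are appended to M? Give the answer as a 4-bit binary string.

Append 4 zeros: 10101100010000. Divide by 11101 (XOR where the leading bit is 1):
  pos 0: 10101 XOR 11101 = 01000
  pos 1: 10001 XOR 11101 = 01100
  pos 2: 11000 XOR 11101 = 00101
  pos 4: 10100 XOR 11101 = 01001
  pos 5: 10011 XOR 11101 = 01110
  pos 6: 11100 XOR 11101 = 00001
Remainder (last 4 bits) = 1000. This is the CRC / FCS.

1000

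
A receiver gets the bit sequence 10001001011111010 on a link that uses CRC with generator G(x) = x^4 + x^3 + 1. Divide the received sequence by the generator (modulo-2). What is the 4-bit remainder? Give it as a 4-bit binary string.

0100

Modulo-2 division of 10001001011111010 by 11001:
  pos 0: 10001 XOR 11001 = 01000
  pos 1: 10000 XOR 11001 = 01001
  pos 2: 10010 XOR 11001 = 01011
  pos 3: 10111 XOR 11001 = 01110
  pos 4: 11100 XOR 11001 = 00101
  pos 6: 10111 XOR 11001 = 01110
  pos 7: 11101 XOR 11001 = 00100
  pos 9: 10011 XOR 11001 = 01010
  pos 10: 10100 XOR 11001 = 01101
  pos 11: 11011 XOR 11001 = 00010
Remainder = 0100 (nonzero — an error is detected).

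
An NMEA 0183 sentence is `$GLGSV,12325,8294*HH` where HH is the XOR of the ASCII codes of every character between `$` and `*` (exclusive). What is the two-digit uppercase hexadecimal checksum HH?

79

XOR the ASCII codes of the payload characters:
  'G' = 0x47 → acc = 0x47
  'L' = 0x4C → acc = 0x0B
  'G' = 0x47 → acc = 0x4C
  'S' = 0x53 → acc = 0x1F
  'V' = 0x56 → acc = 0x49
  ',' = 0x2C → acc = 0x65
  '1' = 0x31 → acc = 0x54
  '2' = 0x32 → acc = 0x66
  '3' = 0x33 → acc = 0x55
  '2' = 0x32 → acc = 0x67
  '5' = 0x35 → acc = 0x52
  ',' = 0x2C → acc = 0x7E
  '8' = 0x38 → acc = 0x46
  '2' = 0x32 → acc = 0x74
  '9' = 0x39 → acc = 0x4D
  '4' = 0x34 → acc = 0x79
Checksum = 0x79.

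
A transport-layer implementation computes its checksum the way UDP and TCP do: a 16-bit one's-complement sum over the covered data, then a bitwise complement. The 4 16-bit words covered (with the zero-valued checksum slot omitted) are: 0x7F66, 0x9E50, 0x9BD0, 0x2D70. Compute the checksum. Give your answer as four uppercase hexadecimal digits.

1908

One's-complement addition (fold any carry out of bit 15 back into bit 0):
  0x7F66 + 0x9E50 = 0x11DB6 → wrap carry → 0x1DB7
  0x1DB7 + 0x9BD0 = 0x0B987
  0xB987 + 0x2D70 = 0x0E6F7
One's-complement sum = 0xE6F7.
Checksum = ~0xE6F7 & 0xFFFF = 0x1908.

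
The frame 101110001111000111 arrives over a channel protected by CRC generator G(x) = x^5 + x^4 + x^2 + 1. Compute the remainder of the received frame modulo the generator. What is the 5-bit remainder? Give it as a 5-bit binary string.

01110

Modulo-2 division of 101110001111000111 by 110101:
  pos 0: 101110 XOR 110101 = 011011
  pos 1: 110110 XOR 110101 = 000011
  pos 5: 110111 XOR 110101 = 000010
  pos 9: 101000 XOR 110101 = 011101
  pos 10: 111011 XOR 110101 = 001110
  pos 12: 111011 XOR 110101 = 001110
Remainder = 01110 (nonzero — an error is detected).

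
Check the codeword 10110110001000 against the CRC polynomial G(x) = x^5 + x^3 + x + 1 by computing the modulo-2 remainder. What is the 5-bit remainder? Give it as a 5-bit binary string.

Modulo-2 division of 10110110001000 by 101011:
  pos 0: 101101 XOR 101011 = 000110
  pos 3: 110100 XOR 101011 = 011111
  pos 4: 111110 XOR 101011 = 010101
  pos 5: 101011 XOR 101011 = 000000
Remainder = 00000 (zero — the frame passes the CRC check).

00000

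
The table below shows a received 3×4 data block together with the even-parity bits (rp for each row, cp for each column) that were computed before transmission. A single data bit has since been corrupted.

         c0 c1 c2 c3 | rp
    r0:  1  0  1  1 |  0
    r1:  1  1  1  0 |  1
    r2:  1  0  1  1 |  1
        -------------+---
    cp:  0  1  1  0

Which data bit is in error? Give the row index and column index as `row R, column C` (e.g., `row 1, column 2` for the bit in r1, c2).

row 0, column 0

Recompute each row's even parity and compare to rp:
  r0: data parity 1, sent rp 0 → mismatch
  r1: data parity 1, sent rp 1 → ok
  r2: data parity 1, sent rp 1 → ok
Recompute each column's even parity and compare to cp:
  c0: data parity 1, sent cp 0 → mismatch
  c1: data parity 1, sent cp 1 → ok
  c2: data parity 1, sent cp 1 → ok
  c3: data parity 0, sent cp 0 → ok
Exactly one row (r0) and one column (c0) fail → the flipped bit is at their intersection.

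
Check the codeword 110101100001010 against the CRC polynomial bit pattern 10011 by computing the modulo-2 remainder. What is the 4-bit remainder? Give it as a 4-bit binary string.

Modulo-2 division of 110101100001010 by 10011:
  pos 0: 11010 XOR 10011 = 01001
  pos 1: 10011 XOR 10011 = 00000
  pos 6: 10000 XOR 10011 = 00011
  pos 9: 11101 XOR 10011 = 01110
  pos 10: 11100 XOR 10011 = 01111
Remainder = 1111 (nonzero — an error is detected).

1111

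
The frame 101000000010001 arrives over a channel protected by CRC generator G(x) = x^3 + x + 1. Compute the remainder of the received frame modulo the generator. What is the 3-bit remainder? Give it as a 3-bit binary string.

001

Modulo-2 division of 101000000010001 by 1011:
  pos 0: 1010 XOR 1011 = 0001
  pos 3: 1000 XOR 1011 = 0011
  pos 5: 1100 XOR 1011 = 0111
  pos 6: 1110 XOR 1011 = 0101
  pos 7: 1011 XOR 1011 = 0000
Remainder = 001 (nonzero — an error is detected).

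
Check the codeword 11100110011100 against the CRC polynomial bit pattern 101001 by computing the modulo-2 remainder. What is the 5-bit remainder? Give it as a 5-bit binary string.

Modulo-2 division of 11100110011100 by 101001:
  pos 0: 111001 XOR 101001 = 010000
  pos 1: 100001 XOR 101001 = 001000
  pos 3: 100000 XOR 101001 = 001001
  pos 5: 100111 XOR 101001 = 001110
  pos 7: 111010 XOR 101001 = 010011
  pos 8: 100110 XOR 101001 = 001111
Remainder = 01111 (nonzero — an error is detected).

01111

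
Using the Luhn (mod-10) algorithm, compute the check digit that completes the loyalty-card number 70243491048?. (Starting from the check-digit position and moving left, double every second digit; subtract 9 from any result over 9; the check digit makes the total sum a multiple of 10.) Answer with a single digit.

6

Partial digits right→left: 8 4 0 1 9 4 3 4 2 0 7
Double every second digit counting from the check-digit position (so the 1st, 3rd, 5th, ... of the partial from the right).
  doubled (with −9 where >9): 7 0 9 6 4 5 → sum 31
  kept as-is: 4 1 4 4 0 → sum 13
Total = 31 + 13 = 44.
Check digit = (10 − (44 mod 10)) mod 10 = 6.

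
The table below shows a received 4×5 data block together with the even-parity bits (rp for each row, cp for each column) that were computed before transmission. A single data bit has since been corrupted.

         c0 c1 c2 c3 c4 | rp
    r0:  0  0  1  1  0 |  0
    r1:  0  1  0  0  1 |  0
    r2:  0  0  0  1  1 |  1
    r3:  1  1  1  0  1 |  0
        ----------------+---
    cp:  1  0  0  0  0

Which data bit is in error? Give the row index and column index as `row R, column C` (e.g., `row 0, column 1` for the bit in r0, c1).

Recompute each row's even parity and compare to rp:
  r0: data parity 0, sent rp 0 → ok
  r1: data parity 0, sent rp 0 → ok
  r2: data parity 0, sent rp 1 → mismatch
  r3: data parity 0, sent rp 0 → ok
Recompute each column's even parity and compare to cp:
  c0: data parity 1, sent cp 1 → ok
  c1: data parity 0, sent cp 0 → ok
  c2: data parity 0, sent cp 0 → ok
  c3: data parity 0, sent cp 0 → ok
  c4: data parity 1, sent cp 0 → mismatch
Exactly one row (r2) and one column (c4) fail → the flipped bit is at their intersection.

row 2, column 4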